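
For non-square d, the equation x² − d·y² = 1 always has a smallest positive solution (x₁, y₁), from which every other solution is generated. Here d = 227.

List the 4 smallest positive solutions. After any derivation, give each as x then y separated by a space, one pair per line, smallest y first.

226 15
102151 6780
46172026 3064545
20869653601 1385167560

d=227: √d = [15; 15,30] (ℓ=2, even), read p_1/q_1
step 0: (15, 1)  from 15·(1,0) + (0,1)
step 1: (226, 15)  from 15·(15,1) + (1,0)
fundamental: x₁=226, y₁=15  (since 51076 − 227·225 = 1)
n=2: (226,15)∘(226,15) = (226·226+227·15·15, 226·15+15·226) = (102151,6780)
n=3: (102151,6780)∘(226,15) = (226·102151+227·15·6780, 226·6780+15·102151) = (46172026,3064545)
n=4: (46172026,3064545)∘(226,15) = (226·46172026+227·15·3064545, 226·3064545+15·46172026) = (20869653601,1385167560)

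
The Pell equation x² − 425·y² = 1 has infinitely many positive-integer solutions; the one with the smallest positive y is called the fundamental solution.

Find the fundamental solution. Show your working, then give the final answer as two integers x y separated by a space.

143649 6968

√425 = [20; 1,1,1,1,1,1,40, …], period ℓ=7 (odd) → k=13
i=0: a=20 ⇒ p=20, q=1
…
i=3: a=1 ⇒ p=62, q=3
…
i=5: a=1 ⇒ p=165, q=8
i=6: a=1 ⇒ p=268, q=13
i=7: a=40 ⇒ p=10885, q=528
…
i=9: a=1 ⇒ p=22038, q=1069
…
i=11: a=1 ⇒ p=55229, q=2679
i=12: a=1 ⇒ p=88420, q=4289
i=13: a=1 ⇒ p=143649, q=6968
(x₁, y₁) = (143649, 6968);  143649² − 425·6968² = 1 ✓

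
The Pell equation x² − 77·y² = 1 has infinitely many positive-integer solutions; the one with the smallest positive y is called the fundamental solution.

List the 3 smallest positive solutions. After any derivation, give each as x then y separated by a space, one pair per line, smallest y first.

351 40
246401 28080
172973151 19712120

√77 = [8; 1,3,2,3,1,16, …], period ℓ=6 (even) → k=5
a_0=8:  p_0=8·1+0=8,  q_0=8·0+1=1
…
a_3=2:  p_3=2·35+9=79,  q_3=2·4+1=9
a_4=3:  p_4=3·79+35=272,  q_4=3·9+4=31
a_5=1:  p_5=1·272+79=351,  q_5=1·31+9=40
fundamental: x₁=351, y₁=40  (since 123201 − 77·1600 = 1)
k=2:  x_2 = 351·351+77·40·40 = 246401,  y_2 = 351·40+40·351 = 28080
k=3:  x_3 = 351·246401+77·40·28080 = 172973151,  y_3 = 351·28080+40·246401 = 19712120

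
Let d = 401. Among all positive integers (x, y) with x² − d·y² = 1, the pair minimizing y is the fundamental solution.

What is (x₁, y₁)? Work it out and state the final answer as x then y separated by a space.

801 40

√401 → a₀=20, period (40); ℓ=1 odd so k=1
step 0: (20, 1)  from 20·(1,0) + (0,1)
step 1: (801, 40)  from 40·(20,1) + (1,0)
(x₁, y₁) = (801, 40);  801² − 401·40² = 1 ✓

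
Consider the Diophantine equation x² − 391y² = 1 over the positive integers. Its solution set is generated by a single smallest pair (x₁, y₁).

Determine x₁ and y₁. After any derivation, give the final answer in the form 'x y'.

[19; 1,3,2,2,1,…,3,1,38] for √391; ℓ=16 ⇒ convergent index 15
a_0=19:  p_0=19·1+0=19,  q_0=19·0+1=1
a_1=1:  p_1=1·19+1=20,  q_1=1·1+0=1
…
a_3=2:  p_3=2·79+20=178,  q_3=2·4+1=9
a_4=2:  p_4=2·178+79=435,  q_4=2·9+4=22
a_5=1:  p_5=1·435+178=613,  q_5=1·22+9=31
a_6=1:  p_6=1·613+435=1048,  q_6=1·31+22=53
…
a_9=2:  p_9=2·52519+2709=107747,  q_9=2·2656+137=5449
a_10=1:  p_10=1·107747+52519=160266,  q_10=1·5449+2656=8105
a_11=1:  p_11=1·160266+107747=268013,  q_11=1·8105+5449=13554
a_12=2:  p_12=2·268013+160266=696292,  q_12=2·13554+8105=35213
…
a_14=3:  p_14=3·1660597+696292=5678083,  q_14=3·83980+35213=287153
a_15=1:  p_15=1·5678083+1660597=7338680,  q_15=1·287153+83980=371133
(x₁, y₁) = (7338680, 371133);  7338680² − 391·371133² = 1 ✓

7338680 371133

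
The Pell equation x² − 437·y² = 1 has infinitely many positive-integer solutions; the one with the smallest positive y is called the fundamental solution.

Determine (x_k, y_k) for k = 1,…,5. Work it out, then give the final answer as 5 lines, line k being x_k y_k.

d=437: √d = [20; 1,9,2,9,1,40] (ℓ=6, even), read p_5/q_5
step 0: (20, 1)  from 20·(1,0) + (0,1)
step 1: (21, 1)  from 1·(20,1) + (1,0)
step 2: (209, 10)  from 9·(21,1) + (20,1)
…
step 4: (4160, 199)  from 9·(439,21) + (209,10)
step 5: (4599, 220)  from 1·(4160,199) + (439,21)
fundamental: x₁=4599, y₁=220  (since 21150801 − 437·48400 = 1)
(4599+220√437)^2 = 42301601 + 2023560√437
(4599+220√437)^3 = 389090121399 + 18612704660√437
(4599+220√437)^4 = 3578850894326401 + 171199655439120√437
(4599+220√437)^5 = 32918270136924114999 + 1574694412116321100√437

4599 220
42301601 2023560
389090121399 18612704660
3578850894326401 171199655439120
32918270136924114999 1574694412116321100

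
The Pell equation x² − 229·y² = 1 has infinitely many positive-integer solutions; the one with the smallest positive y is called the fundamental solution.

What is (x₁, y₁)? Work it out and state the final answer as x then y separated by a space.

√229 = [15; 7,1,1,7,30, …], period ℓ=5 (odd) → k=9
i=0: a=15 ⇒ p=15, q=1
…
i=7: a=1 ⇒ p=413926, q=27353
i=8: a=1 ⇒ p=776325, q=51301
i=9: a=7 ⇒ p=5848201, q=386460
→ (5848201, 386460).  Check: 5848201²=34201454936401, 229·386460²=34201454936400, difference 1.

5848201 386460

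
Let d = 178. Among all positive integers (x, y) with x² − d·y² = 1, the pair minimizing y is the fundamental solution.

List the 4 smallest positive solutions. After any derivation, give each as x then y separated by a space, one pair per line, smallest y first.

d=178: √d = [13; 2,1,12,1,2,26] (ℓ=6, even), read p_5/q_5
step 0: (13, 1)  from 13·(1,0) + (0,1)
step 1: (27, 2)  from 2·(13,1) + (1,0)
step 2: (40, 3)  from 1·(27,2) + (13,1)
…
step 4: (547, 41)  from 1·(507,38) + (40,3)
step 5: (1601, 120)  from 2·(547,41) + (507,38)
→ (1601, 120).  Check: 1601²=2563201, 178·120²=2563200, difference 1.
(x_2, y_2) = (1601·1601 + 178·120·120, 1601·120 + 120·1601) = (5126401, 384240)
(x_3, y_3) = (1601·5126401 + 178·120·384240, 1601·384240 + 120·5126401) = (16414734401, 1230336360)
(x_4, y_4) = (1601·16414734401 + 178·120·1230336360, 1601·1230336360 + 120·16414734401) = (52559974425601, 3939536640480)

1601 120
5126401 384240
16414734401 1230336360
52559974425601 3939536640480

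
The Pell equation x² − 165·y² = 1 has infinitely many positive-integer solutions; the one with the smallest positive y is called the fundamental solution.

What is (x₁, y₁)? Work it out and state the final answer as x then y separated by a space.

√165 → a₀=12, period (1,5,2,5,1,24); ℓ=6 even so k=5
step 0: (12, 1)  from 12·(1,0) + (0,1)
step 1: (13, 1)  from 1·(12,1) + (1,0)
…
step 4: (912, 71)  from 5·(167,13) + (77,6)
step 5: (1079, 84)  from 1·(912,71) + (167,13)
fundamental: x₁=1079, y₁=84  (since 1164241 − 165·7056 = 1)

1079 84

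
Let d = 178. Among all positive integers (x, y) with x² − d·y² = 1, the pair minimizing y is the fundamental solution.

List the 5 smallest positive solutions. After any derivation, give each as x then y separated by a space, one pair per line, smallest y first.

d=178: √d = [13; 2,1,12,1,2,26] (ℓ=6, even), read p_5/q_5
a_0=13:  p_0=13·1+0=13,  q_0=13·0+1=1
…
a_4=1:  p_4=1·507+40=547,  q_4=1·38+3=41
a_5=2:  p_5=2·547+507=1601,  q_5=2·41+38=120
→ (1601, 120).  Check: 1601²=2563201, 178·120²=2563200, difference 1.
k=2:  x_2 = 1601·1601+178·120·120 = 5126401,  y_2 = 1601·120+120·1601 = 384240
k=3:  x_3 = 1601·5126401+178·120·384240 = 16414734401,  y_3 = 1601·384240+120·5126401 = 1230336360
k=4:  x_4 = 1601·16414734401+178·120·1230336360 = 52559974425601,  y_4 = 1601·1230336360+120·16414734401 = 3939536640480
k=5:  x_5 = 1601·52559974425601+178·120·3939536640480 = 168297021696040001,  y_5 = 1601·3939536640480+120·52559974425601 = 12614395092480600

1601 120
5126401 384240
16414734401 1230336360
52559974425601 3939536640480
168297021696040001 12614395092480600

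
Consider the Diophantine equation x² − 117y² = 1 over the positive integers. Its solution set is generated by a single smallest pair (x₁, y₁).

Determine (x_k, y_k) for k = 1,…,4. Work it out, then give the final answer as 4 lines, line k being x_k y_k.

649 60
842401 77880
1093435849 101088180
1419278889601 131212379760

√117 → a₀=10, period (1,4,2,4,1,20); ℓ=6 even so k=5
i=0: a=10 ⇒ p=10, q=1
…
i=2: a=4 ⇒ p=54, q=5
i=3: a=2 ⇒ p=119, q=11
i=4: a=4 ⇒ p=530, q=49
i=5: a=1 ⇒ p=649, q=60
(x₁, y₁) = (649, 60);  649² − 117·60² = 1 ✓
(x_2, y_2) = (649·649 + 117·60·60, 649·60 + 60·649) = (842401, 77880)
(x_3, y_3) = (649·842401 + 117·60·77880, 649·77880 + 60·842401) = (1093435849, 101088180)
(x_4, y_4) = (649·1093435849 + 117·60·101088180, 649·101088180 + 60·1093435849) = (1419278889601, 131212379760)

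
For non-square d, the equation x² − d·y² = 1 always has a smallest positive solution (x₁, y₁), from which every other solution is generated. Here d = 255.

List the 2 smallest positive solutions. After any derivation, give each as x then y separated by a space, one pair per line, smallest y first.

16 1
511 32

d=255: √d = [15; 1,30] (ℓ=2, even), read p_1/q_1
i=0: a=15 ⇒ p=15, q=1
i=1: a=1 ⇒ p=16, q=1
→ (16, 1).  Check: 16²=256, 255·1²=255, difference 1.
(x_2, y_2) = (16·16 + 255·1·1, 16·1 + 1·16) = (511, 32)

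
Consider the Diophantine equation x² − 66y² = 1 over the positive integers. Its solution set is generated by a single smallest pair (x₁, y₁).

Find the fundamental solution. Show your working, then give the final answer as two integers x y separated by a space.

65 8

d=66: √d = [8; 8,16] (ℓ=2, even), read p_1/q_1
k=0  a_k=8  p_k/q_k = 8/1
k=1  a_k=8  p_k/q_k = 65/8
(x₁, y₁) = (65, 8);  65² − 66·8² = 1 ✓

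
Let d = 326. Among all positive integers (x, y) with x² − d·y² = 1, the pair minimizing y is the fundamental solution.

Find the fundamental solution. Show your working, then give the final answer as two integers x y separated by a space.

325 18

d=326: √d = [18; 18,36] (ℓ=2, even), read p_1/q_1
a_0=18:  p_0=18·1+0=18,  q_0=18·0+1=1
a_1=18:  p_1=18·18+1=325,  q_1=18·1+0=18
(x₁, y₁) = (325, 18);  325² − 326·18² = 1 ✓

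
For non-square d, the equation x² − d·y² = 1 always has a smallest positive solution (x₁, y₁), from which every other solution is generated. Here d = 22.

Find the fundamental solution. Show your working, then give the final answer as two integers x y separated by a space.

d=22: √d = [4; 1,2,4,2,1,8] (ℓ=6, even), read p_5/q_5
i=0: a=4 ⇒ p=4, q=1
i=1: a=1 ⇒ p=5, q=1
i=2: a=2 ⇒ p=14, q=3
i=3: a=4 ⇒ p=61, q=13
i=4: a=2 ⇒ p=136, q=29
i=5: a=1 ⇒ p=197, q=42
(x₁, y₁) = (197, 42);  197² − 22·42² = 1 ✓

197 42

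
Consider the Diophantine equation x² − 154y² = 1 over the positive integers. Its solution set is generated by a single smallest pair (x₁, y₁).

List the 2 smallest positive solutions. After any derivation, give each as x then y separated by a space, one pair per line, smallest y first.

21295 1716
906954049 73084440

[12; 2,2,3,1,2,1,3,2,2,24] for √154; ℓ=10 ⇒ convergent index 9
step 0: (12, 1)  from 12·(1,0) + (0,1)
…
step 2: (62, 5)  from 2·(25,2) + (12,1)
step 3: (211, 17)  from 3·(62,5) + (25,2)
…
step 6: (1030, 83)  from 1·(757,61) + (273,22)
step 7: (3847, 310)  from 3·(1030,83) + (757,61)
step 8: (8724, 703)  from 2·(3847,310) + (1030,83)
step 9: (21295, 1716)  from 2·(8724,703) + (3847,310)
(x₁, y₁) = (21295, 1716);  21295² − 154·1716² = 1 ✓
(21295+1716√154)^2 = 906954049 + 73084440√154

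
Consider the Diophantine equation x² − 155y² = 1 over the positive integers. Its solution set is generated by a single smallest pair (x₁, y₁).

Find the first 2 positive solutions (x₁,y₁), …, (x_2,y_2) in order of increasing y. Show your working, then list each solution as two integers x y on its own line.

√155 → a₀=12, period (2,4,2,24); ℓ=4 even so k=3
k=0  a_k=12  p_k/q_k = 12/1
k=1  a_k=2  p_k/q_k = 25/2
k=2  a_k=4  p_k/q_k = 112/9
k=3  a_k=2  p_k/q_k = 249/20
→ (249, 20).  Check: 249²=62001, 155·20²=62000, difference 1.
n=2: (249,20)∘(249,20) = (249·249+155·20·20, 249·20+20·249) = (124001,9960)

249 20
124001 9960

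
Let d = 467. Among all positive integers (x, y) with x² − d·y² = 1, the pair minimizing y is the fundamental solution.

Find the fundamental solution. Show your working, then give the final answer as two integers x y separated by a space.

1625626 75225

√467 = [21; 1,1,1,1,3,…,1,1,42, …], period ℓ=14 (even) → k=13
k=0  a_k=21  p_k/q_k = 21/1
k=1  a_k=1  p_k/q_k = 22/1
k=2  a_k=1  p_k/q_k = 43/2
…
k=8  a_k=3  p_k/q_k = 82767/3830
…
k=12  a_k=1  p_k/q_k = 991929/45901
k=13  a_k=1  p_k/q_k = 1625626/75225
fundamental: x₁=1625626, y₁=75225  (since 2642659891876 − 467·5658800625 = 1)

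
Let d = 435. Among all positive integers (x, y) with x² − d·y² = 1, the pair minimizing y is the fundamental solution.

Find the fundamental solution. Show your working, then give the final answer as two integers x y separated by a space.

146 7

√435 = [20; 1,5,1,40, …], period ℓ=4 (even) → k=3
a_0=20:  p_0=20·1+0=20,  q_0=20·0+1=1
a_1=1:  p_1=1·20+1=21,  q_1=1·1+0=1
a_2=5:  p_2=5·21+20=125,  q_2=5·1+1=6
a_3=1:  p_3=1·125+21=146,  q_3=1·6+1=7
(x₁, y₁) = (146, 7);  146² − 435·7² = 1 ✓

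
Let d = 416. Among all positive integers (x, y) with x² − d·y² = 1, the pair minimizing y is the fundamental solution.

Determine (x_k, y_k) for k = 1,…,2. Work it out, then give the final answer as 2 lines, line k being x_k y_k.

5201 255
54100801 2652510

√416 → a₀=20, period (2,1,1,9,1,1,2,40); ℓ=8 even so k=7
a_0=20:  p_0=20·1+0=20,  q_0=20·0+1=1
…
a_2=1:  p_2=1·41+20=61,  q_2=1·2+1=3
a_3=1:  p_3=1·61+41=102,  q_3=1·3+2=5
a_4=9:  p_4=9·102+61=979,  q_4=9·5+3=48
…
a_6=1:  p_6=1·1081+979=2060,  q_6=1·53+48=101
a_7=2:  p_7=2·2060+1081=5201,  q_7=2·101+53=255
fundamental: x₁=5201, y₁=255  (since 27050401 − 416·65025 = 1)
(5201+255√416)^2 = 54100801 + 2652510√416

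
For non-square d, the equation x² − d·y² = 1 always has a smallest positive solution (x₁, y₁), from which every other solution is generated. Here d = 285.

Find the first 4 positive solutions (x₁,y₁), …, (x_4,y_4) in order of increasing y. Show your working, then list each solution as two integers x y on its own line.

√285 = [16; 1,7,2,7,1,32, …], period ℓ=6 (even) → k=5
k=0  a_k=16  p_k/q_k = 16/1
…
k=2  a_k=7  p_k/q_k = 135/8
…
k=4  a_k=7  p_k/q_k = 2144/127
k=5  a_k=1  p_k/q_k = 2431/144
(x₁, y₁) = (2431, 144);  2431² − 285·144² = 1 ✓
n=2: (2431,144)∘(2431,144) = (2431·2431+285·144·144, 2431·144+144·2431) = (11819521,700128)
n=3: (11819521,700128)∘(2431,144) = (2431·11819521+285·144·700128, 2431·700128+144·11819521) = (57466508671,3404022192)
n=4: (57466508671,3404022192)∘(2431,144) = (2431·57466508671+285·144·3404022192, 2431·3404022192+144·57466508671) = (279402153338881,16550355197376)

2431 144
11819521 700128
57466508671 3404022192
279402153338881 16550355197376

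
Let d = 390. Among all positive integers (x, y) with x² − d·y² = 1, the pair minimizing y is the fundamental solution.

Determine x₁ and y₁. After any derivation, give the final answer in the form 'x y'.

d=390: √d = [19; 1,2,1,38] (ℓ=4, even), read p_3/q_3
step 0: (19, 1)  from 19·(1,0) + (0,1)
…
step 2: (59, 3)  from 2·(20,1) + (19,1)
step 3: (79, 4)  from 1·(59,3) + (20,1)
(x₁, y₁) = (79, 4);  79² − 390·4² = 1 ✓

79 4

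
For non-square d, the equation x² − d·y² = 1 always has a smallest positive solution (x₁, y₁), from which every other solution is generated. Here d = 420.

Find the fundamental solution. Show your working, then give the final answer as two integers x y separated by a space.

41 2

√420 → a₀=20, period (2,40); ℓ=2 even so k=1
k=0  a_k=20  p_k/q_k = 20/1
k=1  a_k=2  p_k/q_k = 41/2
→ (41, 2).  Check: 41²=1681, 420·2²=1680, difference 1.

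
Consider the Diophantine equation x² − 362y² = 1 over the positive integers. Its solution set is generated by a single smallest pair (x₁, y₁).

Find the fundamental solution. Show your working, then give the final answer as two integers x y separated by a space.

723 38

√362 → a₀=19, period (38); ℓ=1 odd so k=1
step 0: (19, 1)  from 19·(1,0) + (0,1)
step 1: (723, 38)  from 38·(19,1) + (1,0)
→ (723, 38).  Check: 723²=522729, 362·38²=522728, difference 1.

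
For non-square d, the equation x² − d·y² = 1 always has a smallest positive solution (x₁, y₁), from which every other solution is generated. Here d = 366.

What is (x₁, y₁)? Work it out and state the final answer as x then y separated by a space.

907925 47458

√366 → a₀=19, period (7,1,1,1,2,12,2,1,1,1,7,38); ℓ=12 even so k=11
a_0=19:  p_0=19·1+0=19,  q_0=19·0+1=1
…
a_2=1:  p_2=1·134+19=153,  q_2=1·7+1=8
a_3=1:  p_3=1·153+134=287,  q_3=1·8+7=15
a_4=1:  p_4=1·287+153=440,  q_4=1·15+8=23
…
a_6=12:  p_6=12·1167+440=14444,  q_6=12·61+23=755
…
a_8=1:  p_8=1·30055+14444=44499,  q_8=1·1571+755=2326
a_9=1:  p_9=1·44499+30055=74554,  q_9=1·2326+1571=3897
a_10=1:  p_10=1·74554+44499=119053,  q_10=1·3897+2326=6223
a_11=7:  p_11=7·119053+74554=907925,  q_11=7·6223+3897=47458
→ (907925, 47458).  Check: 907925²=824327805625, 366·47458²=824327805624, difference 1.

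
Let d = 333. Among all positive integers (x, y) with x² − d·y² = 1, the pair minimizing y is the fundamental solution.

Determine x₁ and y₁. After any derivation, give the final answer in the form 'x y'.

[18; 4,36] for √333; ℓ=2 ⇒ convergent index 1
k=0  a_k=18  p_k/q_k = 18/1
k=1  a_k=4  p_k/q_k = 73/4
(x₁, y₁) = (73, 4);  73² − 333·4² = 1 ✓

73 4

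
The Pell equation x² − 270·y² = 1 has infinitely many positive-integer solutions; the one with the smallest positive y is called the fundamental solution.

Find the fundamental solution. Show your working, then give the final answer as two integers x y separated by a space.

√270 → a₀=16, period (2,3,6,3,2,32); ℓ=6 even so k=5
i=0: a=16 ⇒ p=16, q=1
i=1: a=2 ⇒ p=33, q=2
i=2: a=3 ⇒ p=115, q=7
…
i=4: a=3 ⇒ p=2284, q=139
i=5: a=2 ⇒ p=5291, q=322
→ (5291, 322).  Check: 5291²=27994681, 270·322²=27994680, difference 1.

5291 322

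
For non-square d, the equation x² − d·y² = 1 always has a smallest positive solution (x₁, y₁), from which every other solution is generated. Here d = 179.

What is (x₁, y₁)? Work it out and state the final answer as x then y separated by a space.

d=179: √d = [13; 2,1,1,1,3,…,1,2,26] (ℓ=14, even), read p_13/q_13
k=0  a_k=13  p_k/q_k = 13/1
k=1  a_k=2  p_k/q_k = 27/2
k=2  a_k=1  p_k/q_k = 40/3
k=3  a_k=1  p_k/q_k = 67/5
k=4  a_k=1  p_k/q_k = 107/8
k=5  a_k=3  p_k/q_k = 388/29
k=6  a_k=5  p_k/q_k = 2047/153
…
k=8  a_k=5  p_k/q_k = 137042/10243
k=9  a_k=3  p_k/q_k = 438125/32747
k=10  a_k=1  p_k/q_k = 575167/42990
k=11  a_k=1  p_k/q_k = 1013292/75737
k=12  a_k=1  p_k/q_k = 1588459/118727
k=13  a_k=2  p_k/q_k = 4190210/313191
→ (4190210, 313191).  Check: 4190210²=17557859844100, 179·313191²=17557859844099, difference 1.

4190210 313191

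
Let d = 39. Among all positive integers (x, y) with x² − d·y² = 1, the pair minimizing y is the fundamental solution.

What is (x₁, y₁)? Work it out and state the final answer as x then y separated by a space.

√39 = [6; 4,12, …], period ℓ=2 (even) → k=1
i=0: a=6 ⇒ p=6, q=1
i=1: a=4 ⇒ p=25, q=4
(x₁, y₁) = (25, 4);  25² − 39·4² = 1 ✓

25 4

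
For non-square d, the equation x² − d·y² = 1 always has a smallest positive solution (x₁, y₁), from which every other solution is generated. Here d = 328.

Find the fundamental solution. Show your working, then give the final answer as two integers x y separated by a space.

163 9

d=328: √d = [18; 9,36] (ℓ=2, even), read p_1/q_1
k=0  a_k=18  p_k/q_k = 18/1
k=1  a_k=9  p_k/q_k = 163/9
(x₁, y₁) = (163, 9);  163² − 328·9² = 1 ✓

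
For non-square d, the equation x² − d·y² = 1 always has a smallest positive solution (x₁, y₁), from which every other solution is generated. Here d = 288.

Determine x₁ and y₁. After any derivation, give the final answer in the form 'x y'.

√288 → a₀=16, period (1,32); ℓ=2 even so k=1
k=0  a_k=16  p_k/q_k = 16/1
k=1  a_k=1  p_k/q_k = 17/1
→ (17, 1).  Check: 17²=289, 288·1²=288, difference 1.

17 1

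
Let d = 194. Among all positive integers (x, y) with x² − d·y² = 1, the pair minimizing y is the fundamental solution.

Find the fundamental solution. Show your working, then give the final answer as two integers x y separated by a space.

195 14

[13; 1,12,1,26] for √194; ℓ=4 ⇒ convergent index 3
k=0  a_k=13  p_k/q_k = 13/1
k=1  a_k=1  p_k/q_k = 14/1
k=2  a_k=12  p_k/q_k = 181/13
k=3  a_k=1  p_k/q_k = 195/14
fundamental: x₁=195, y₁=14  (since 38025 − 194·196 = 1)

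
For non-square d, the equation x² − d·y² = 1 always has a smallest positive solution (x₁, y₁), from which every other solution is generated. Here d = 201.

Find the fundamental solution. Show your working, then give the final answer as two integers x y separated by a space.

515095 36332

√201 → a₀=14, period (5,1,1,1,2,…,1,5,28); ℓ=14 even so k=13
step 0: (14, 1)  from 14·(1,0) + (0,1)
step 1: (71, 5)  from 5·(14,1) + (1,0)
step 2: (85, 6)  from 1·(71,5) + (14,1)
step 3: (156, 11)  from 1·(85,6) + (71,5)
step 4: (241, 17)  from 1·(156,11) + (85,6)
step 5: (638, 45)  from 2·(241,17) + (156,11)
…
step 7: (7670, 541)  from 8·(879,62) + (638,45)
step 8: (8549, 603)  from 1·(7670,541) + (879,62)
…
step 10: (33317, 2350)  from 1·(24768,1747) + (8549,603)
step 11: (58085, 4097)  from 1·(33317,2350) + (24768,1747)
step 12: (91402, 6447)  from 1·(58085,4097) + (33317,2350)
step 13: (515095, 36332)  from 5·(91402,6447) + (58085,4097)
→ (515095, 36332).  Check: 515095²=265322859025, 201·36332²=265322859024, difference 1.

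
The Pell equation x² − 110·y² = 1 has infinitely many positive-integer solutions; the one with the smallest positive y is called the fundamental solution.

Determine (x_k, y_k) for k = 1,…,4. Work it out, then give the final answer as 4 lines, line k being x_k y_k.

21 2
881 84
36981 3526
1552321 148008

[10; 2,20] for √110; ℓ=2 ⇒ convergent index 1
step 0: (10, 1)  from 10·(1,0) + (0,1)
step 1: (21, 2)  from 2·(10,1) + (1,0)
fundamental: x₁=21, y₁=2  (since 441 − 110·4 = 1)
n=2: (21,2)∘(21,2) = (21·21+110·2·2, 21·2+2·21) = (881,84)
n=3: (881,84)∘(21,2) = (21·881+110·2·84, 21·84+2·881) = (36981,3526)
n=4: (36981,3526)∘(21,2) = (21·36981+110·2·3526, 21·3526+2·36981) = (1552321,148008)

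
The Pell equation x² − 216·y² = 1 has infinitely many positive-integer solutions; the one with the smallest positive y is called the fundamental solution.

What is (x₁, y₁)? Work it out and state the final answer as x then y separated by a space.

485 33

√216 → a₀=14, period (1,2,3,2,1,28); ℓ=6 even so k=5
step 0: (14, 1)  from 14·(1,0) + (0,1)
…
step 2: (44, 3)  from 2·(15,1) + (14,1)
step 3: (147, 10)  from 3·(44,3) + (15,1)
step 4: (338, 23)  from 2·(147,10) + (44,3)
step 5: (485, 33)  from 1·(338,23) + (147,10)
fundamental: x₁=485, y₁=33  (since 235225 − 216·1089 = 1)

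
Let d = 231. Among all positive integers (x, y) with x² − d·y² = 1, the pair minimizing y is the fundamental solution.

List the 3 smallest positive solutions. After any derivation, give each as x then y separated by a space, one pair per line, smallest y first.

76 5
11551 760
1755676 115515

[15; 5,30] for √231; ℓ=2 ⇒ convergent index 1
i=0: a=15 ⇒ p=15, q=1
i=1: a=5 ⇒ p=76, q=5
fundamental: x₁=76, y₁=5  (since 5776 − 231·25 = 1)
k=2:  x_2 = 76·76+231·5·5 = 11551,  y_2 = 76·5+5·76 = 760
k=3:  x_3 = 76·11551+231·5·760 = 1755676,  y_3 = 76·760+5·11551 = 115515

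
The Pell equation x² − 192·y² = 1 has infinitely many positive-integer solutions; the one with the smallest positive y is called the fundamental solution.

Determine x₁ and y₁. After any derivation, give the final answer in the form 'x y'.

[13; 1,5,1,26] for √192; ℓ=4 ⇒ convergent index 3
step 0: (13, 1)  from 13·(1,0) + (0,1)
…
step 2: (83, 6)  from 5·(14,1) + (13,1)
step 3: (97, 7)  from 1·(83,6) + (14,1)
→ (97, 7).  Check: 97²=9409, 192·7²=9408, difference 1.

97 7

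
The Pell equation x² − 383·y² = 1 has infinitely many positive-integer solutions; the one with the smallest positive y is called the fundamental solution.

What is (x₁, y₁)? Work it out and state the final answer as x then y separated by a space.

[19; 1,1,3,19,3,1,1,38] for √383; ℓ=8 ⇒ convergent index 7
step 0: (19, 1)  from 19·(1,0) + (0,1)
…
step 2: (39, 2)  from 1·(20,1) + (19,1)
step 3: (137, 7)  from 3·(39,2) + (20,1)
…
step 5: (8063, 412)  from 3·(2642,135) + (137,7)
step 6: (10705, 547)  from 1·(8063,412) + (2642,135)
step 7: (18768, 959)  from 1·(10705,547) + (8063,412)
→ (18768, 959).  Check: 18768²=352237824, 383·959²=352237823, difference 1.

18768 959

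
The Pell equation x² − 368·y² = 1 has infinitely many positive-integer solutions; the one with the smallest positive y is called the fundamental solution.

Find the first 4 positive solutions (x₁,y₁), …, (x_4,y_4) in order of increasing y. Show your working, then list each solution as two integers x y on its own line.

√368 = [19; 5,2,5,38, …], period ℓ=4 (even) → k=3
k=0  a_k=19  p_k/q_k = 19/1
…
k=2  a_k=2  p_k/q_k = 211/11
k=3  a_k=5  p_k/q_k = 1151/60
→ (1151, 60).  Check: 1151²=1324801, 368·60²=1324800, difference 1.
(x_2, y_2) = (1151·1151 + 368·60·60, 1151·60 + 60·1151) = (2649601, 138120)
(x_3, y_3) = (1151·2649601 + 368·60·138120, 1151·138120 + 60·2649601) = (6099380351, 317952180)
(x_4, y_4) = (1151·6099380351 + 368·60·317952180, 1151·317952180 + 60·6099380351) = (14040770918401, 731925780240)

1151 60
2649601 138120
6099380351 317952180
14040770918401 731925780240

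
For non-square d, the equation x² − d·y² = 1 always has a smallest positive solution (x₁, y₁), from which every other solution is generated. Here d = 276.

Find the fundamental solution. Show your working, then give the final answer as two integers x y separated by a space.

d=276: √d = [16; 1,1,1,1,2,2,2,1,1,1,1,32] (ℓ=12, even), read p_11/q_11
step 0: (16, 1)  from 16·(1,0) + (0,1)
step 1: (17, 1)  from 1·(16,1) + (1,0)
…
step 3: (50, 3)  from 1·(33,2) + (17,1)
…
step 5: (216, 13)  from 2·(83,5) + (50,3)
step 6: (515, 31)  from 2·(216,13) + (83,5)
step 7: (1246, 75)  from 2·(515,31) + (216,13)
…
step 10: (4768, 287)  from 1·(3007,181) + (1761,106)
step 11: (7775, 468)  from 1·(4768,287) + (3007,181)
(x₁, y₁) = (7775, 468);  7775² − 276·468² = 1 ✓

7775 468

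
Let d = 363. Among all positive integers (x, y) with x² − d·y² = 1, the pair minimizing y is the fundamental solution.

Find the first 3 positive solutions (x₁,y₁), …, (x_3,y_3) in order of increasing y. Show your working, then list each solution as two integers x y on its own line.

362 19
262087 13756
189750626 9959325

d=363: √d = [19; 19,38] (ℓ=2, even), read p_1/q_1
k=0  a_k=19  p_k/q_k = 19/1
k=1  a_k=19  p_k/q_k = 362/19
→ (362, 19).  Check: 362²=131044, 363·19²=131043, difference 1.
k=2:  x_2 = 362·362+363·19·19 = 262087,  y_2 = 362·19+19·362 = 13756
k=3:  x_3 = 362·262087+363·19·13756 = 189750626,  y_3 = 362·13756+19·262087 = 9959325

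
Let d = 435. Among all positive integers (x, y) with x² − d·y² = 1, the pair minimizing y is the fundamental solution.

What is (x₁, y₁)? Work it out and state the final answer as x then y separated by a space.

146 7

[20; 1,5,1,40] for √435; ℓ=4 ⇒ convergent index 3
i=0: a=20 ⇒ p=20, q=1
i=1: a=1 ⇒ p=21, q=1
i=2: a=5 ⇒ p=125, q=6
i=3: a=1 ⇒ p=146, q=7
→ (146, 7).  Check: 146²=21316, 435·7²=21315, difference 1.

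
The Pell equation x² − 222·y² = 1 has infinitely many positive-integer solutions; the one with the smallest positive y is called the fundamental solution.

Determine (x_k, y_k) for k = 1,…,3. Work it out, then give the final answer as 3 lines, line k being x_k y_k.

[14; 1,8,1,28] for √222; ℓ=4 ⇒ convergent index 3
i=0: a=14 ⇒ p=14, q=1
i=1: a=1 ⇒ p=15, q=1
i=2: a=8 ⇒ p=134, q=9
i=3: a=1 ⇒ p=149, q=10
→ (149, 10).  Check: 149²=22201, 222·10²=22200, difference 1.
(149+10√222)^2 = 44401 + 2980√222
(149+10√222)^3 = 13231349 + 888030√222

149 10
44401 2980
13231349 888030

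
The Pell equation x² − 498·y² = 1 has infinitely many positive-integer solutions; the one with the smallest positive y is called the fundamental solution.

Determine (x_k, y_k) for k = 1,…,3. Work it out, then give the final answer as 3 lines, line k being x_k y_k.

d=498: √d = [22; 3,6,22,6,3,44] (ℓ=6, even), read p_5/q_5
i=0: a=22 ⇒ p=22, q=1
i=1: a=3 ⇒ p=67, q=3
i=2: a=6 ⇒ p=424, q=19
i=3: a=22 ⇒ p=9395, q=421
i=4: a=6 ⇒ p=56794, q=2545
i=5: a=3 ⇒ p=179777, q=8056
fundamental: x₁=179777, y₁=8056  (since 32319769729 − 498·64899136 = 1)
(x_2, y_2) = (179777·179777 + 498·8056·8056, 179777·8056 + 8056·179777) = (64639539457, 2896567024)
(x_3, y_3) = (179777·64639539457 + 498·8056·2896567024, 179777·2896567024 + 8056·64639539457) = (23241404969742401, 1041472259739240)

179777 8056
64639539457 2896567024
23241404969742401 1041472259739240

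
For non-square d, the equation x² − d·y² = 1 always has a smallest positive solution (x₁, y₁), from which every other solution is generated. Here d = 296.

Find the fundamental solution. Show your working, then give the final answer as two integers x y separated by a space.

3699 215

√296 → a₀=17, period (4,1,7,1,4,34); ℓ=6 even so k=5
i=0: a=17 ⇒ p=17, q=1
…
i=2: a=1 ⇒ p=86, q=5
…
i=4: a=1 ⇒ p=757, q=44
i=5: a=4 ⇒ p=3699, q=215
(x₁, y₁) = (3699, 215);  3699² − 296·215² = 1 ✓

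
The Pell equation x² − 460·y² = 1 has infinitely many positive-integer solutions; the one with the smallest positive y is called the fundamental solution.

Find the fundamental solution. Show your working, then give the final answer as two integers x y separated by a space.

2535751 118230

[21; 2,4,3,1,2,10,2,1,3,4,2,42] for √460; ℓ=12 ⇒ convergent index 11
a_0=21:  p_0=21·1+0=21,  q_0=21·0+1=1
…
a_3=3:  p_3=3·193+43=622,  q_3=3·9+2=29
…
a_5=2:  p_5=2·815+622=2252,  q_5=2·38+29=105
a_6=10:  p_6=10·2252+815=23335,  q_6=10·105+38=1088
a_7=2:  p_7=2·23335+2252=48922,  q_7=2·1088+105=2281
a_8=1:  p_8=1·48922+23335=72257,  q_8=1·2281+1088=3369
…
a_10=4:  p_10=4·265693+72257=1135029,  q_10=4·12388+3369=52921
a_11=2:  p_11=2·1135029+265693=2535751,  q_11=2·52921+12388=118230
→ (2535751, 118230).  Check: 2535751²=6430033134001, 460·118230²=6430033134000, difference 1.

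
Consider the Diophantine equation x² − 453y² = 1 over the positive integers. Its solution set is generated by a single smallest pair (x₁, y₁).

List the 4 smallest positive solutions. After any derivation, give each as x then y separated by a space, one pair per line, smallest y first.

1653751 77700
5469784740001 256992905400
18091323967121133751 850004548596233100
59837090203895614338960001 2811391744490881177810800

d=453: √d = [21; 3,1,1,10,14,10,1,1,3,42] (ℓ=10, even), read p_9/q_9
i=0: a=21 ⇒ p=21, q=1
i=1: a=3 ⇒ p=64, q=3
i=2: a=1 ⇒ p=85, q=4
i=3: a=1 ⇒ p=149, q=7
i=4: a=10 ⇒ p=1575, q=74
…
i=6: a=10 ⇒ p=223565, q=10504
i=7: a=1 ⇒ p=245764, q=11547
i=8: a=1 ⇒ p=469329, q=22051
i=9: a=3 ⇒ p=1653751, q=77700
fundamental: x₁=1653751, y₁=77700  (since 2734892370001 − 453·6037290000 = 1)
n=2: (1653751,77700)∘(1653751,77700) = (1653751·1653751+453·77700·77700, 1653751·77700+77700·1653751) = (5469784740001,256992905400)
n=3: (5469784740001,256992905400)∘(1653751,77700) = (1653751·5469784740001+453·77700·256992905400, 1653751·256992905400+77700·5469784740001) = (18091323967121133751,850004548596233100)
n=4: (18091323967121133751,850004548596233100)∘(1653751,77700) = (1653751·18091323967121133751+453·77700·850004548596233100, 1653751·850004548596233100+77700·18091323967121133751) = (59837090203895614338960001,2811391744490881177810800)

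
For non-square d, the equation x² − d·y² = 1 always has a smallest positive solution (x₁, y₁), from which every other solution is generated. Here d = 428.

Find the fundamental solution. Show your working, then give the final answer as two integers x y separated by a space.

1850887 89466

√428 = [20; 1,2,4,1,5,10,5,1,4,2,1,40, …], period ℓ=12 (even) → k=11
a_0=20:  p_0=20·1+0=20,  q_0=20·0+1=1
a_1=1:  p_1=1·20+1=21,  q_1=1·1+0=1
…
a_4=1:  p_4=1·269+62=331,  q_4=1·13+3=16
…
a_6=10:  p_6=10·1924+331=19571,  q_6=10·93+16=946
…
a_10=2:  p_10=2·577179+119350=1273708,  q_10=2·27899+5769=61567
a_11=1:  p_11=1·1273708+577179=1850887,  q_11=1·61567+27899=89466
(x₁, y₁) = (1850887, 89466);  1850887² − 428·89466² = 1 ✓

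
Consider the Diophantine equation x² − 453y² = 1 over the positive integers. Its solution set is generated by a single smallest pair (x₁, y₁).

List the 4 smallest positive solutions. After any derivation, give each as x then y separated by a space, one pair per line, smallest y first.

1653751 77700
5469784740001 256992905400
18091323967121133751 850004548596233100
59837090203895614338960001 2811391744490881177810800

√453 = [21; 3,1,1,10,14,10,1,1,3,42, …], period ℓ=10 (even) → k=9
step 0: (21, 1)  from 21·(1,0) + (0,1)
step 1: (64, 3)  from 3·(21,1) + (1,0)
step 2: (85, 4)  from 1·(64,3) + (21,1)
step 3: (149, 7)  from 1·(85,4) + (64,3)
…
step 5: (22199, 1043)  from 14·(1575,74) + (149,7)
step 6: (223565, 10504)  from 10·(22199,1043) + (1575,74)
step 7: (245764, 11547)  from 1·(223565,10504) + (22199,1043)
step 8: (469329, 22051)  from 1·(245764,11547) + (223565,10504)
step 9: (1653751, 77700)  from 3·(469329,22051) + (245764,11547)
(x₁, y₁) = (1653751, 77700);  1653751² − 453·77700² = 1 ✓
(x_2, y_2) = (1653751·1653751 + 453·77700·77700, 1653751·77700 + 77700·1653751) = (5469784740001, 256992905400)
(x_3, y_3) = (1653751·5469784740001 + 453·77700·256992905400, 1653751·256992905400 + 77700·5469784740001) = (18091323967121133751, 850004548596233100)
(x_4, y_4) = (1653751·18091323967121133751 + 453·77700·850004548596233100, 1653751·850004548596233100 + 77700·18091323967121133751) = (59837090203895614338960001, 2811391744490881177810800)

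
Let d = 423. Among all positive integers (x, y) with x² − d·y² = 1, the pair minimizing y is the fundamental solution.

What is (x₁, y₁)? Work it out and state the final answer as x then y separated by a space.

[20; 1,1,3,4,3,1,1,40] for √423; ℓ=8 ⇒ convergent index 7
i=0: a=20 ⇒ p=20, q=1
…
i=6: a=1 ⇒ p=2612, q=127
i=7: a=1 ⇒ p=4607, q=224
→ (4607, 224).  Check: 4607²=21224449, 423·224²=21224448, difference 1.

4607 224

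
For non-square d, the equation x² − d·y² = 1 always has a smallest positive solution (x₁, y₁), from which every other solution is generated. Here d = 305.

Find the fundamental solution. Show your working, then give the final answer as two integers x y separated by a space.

489 28

√305 → a₀=17, period (2,6,2,34); ℓ=4 even so k=3
k=0  a_k=17  p_k/q_k = 17/1
k=1  a_k=2  p_k/q_k = 35/2
k=2  a_k=6  p_k/q_k = 227/13
k=3  a_k=2  p_k/q_k = 489/28
fundamental: x₁=489, y₁=28  (since 239121 − 305·784 = 1)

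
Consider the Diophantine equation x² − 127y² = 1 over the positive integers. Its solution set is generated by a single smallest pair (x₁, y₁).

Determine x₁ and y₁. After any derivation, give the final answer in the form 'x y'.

4730624 419775

√127 → a₀=11, period (3,1,2,2,7,11,7,2,2,1,3,22); ℓ=12 even so k=11
step 0: (11, 1)  from 11·(1,0) + (0,1)
step 1: (34, 3)  from 3·(11,1) + (1,0)
…
step 5: (2175, 193)  from 7·(293,26) + (124,11)
step 6: (24218, 2149)  from 11·(2175,193) + (293,26)
step 7: (171701, 15236)  from 7·(24218,2149) + (2175,193)
…
step 9: (906941, 80478)  from 2·(367620,32621) + (171701,15236)
step 10: (1274561, 113099)  from 1·(906941,80478) + (367620,32621)
step 11: (4730624, 419775)  from 3·(1274561,113099) + (906941,80478)
fundamental: x₁=4730624, y₁=419775  (since 22378803429376 − 127·176211050625 = 1)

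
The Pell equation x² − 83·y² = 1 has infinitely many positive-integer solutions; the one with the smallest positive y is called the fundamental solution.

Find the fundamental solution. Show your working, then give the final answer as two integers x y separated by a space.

82 9

[9; 9,18] for √83; ℓ=2 ⇒ convergent index 1
k=0  a_k=9  p_k/q_k = 9/1
k=1  a_k=9  p_k/q_k = 82/9
(x₁, y₁) = (82, 9);  82² − 83·9² = 1 ✓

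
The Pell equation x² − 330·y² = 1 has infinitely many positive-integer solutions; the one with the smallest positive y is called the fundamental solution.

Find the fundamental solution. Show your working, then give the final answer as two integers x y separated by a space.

√330 → a₀=18, period (6,36); ℓ=2 even so k=1
k=0  a_k=18  p_k/q_k = 18/1
k=1  a_k=6  p_k/q_k = 109/6
fundamental: x₁=109, y₁=6  (since 11881 − 330·36 = 1)

109 6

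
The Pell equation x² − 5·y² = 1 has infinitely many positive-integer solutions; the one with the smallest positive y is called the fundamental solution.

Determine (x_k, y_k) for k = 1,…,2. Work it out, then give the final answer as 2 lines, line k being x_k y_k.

√5 = [2; 4, …], period ℓ=1 (odd) → k=1
step 0: (2, 1)  from 2·(1,0) + (0,1)
step 1: (9, 4)  from 4·(2,1) + (1,0)
→ (9, 4).  Check: 9²=81, 5·4²=80, difference 1.
k=2:  x_2 = 9·9+5·4·4 = 161,  y_2 = 9·4+4·9 = 72

9 4
161 72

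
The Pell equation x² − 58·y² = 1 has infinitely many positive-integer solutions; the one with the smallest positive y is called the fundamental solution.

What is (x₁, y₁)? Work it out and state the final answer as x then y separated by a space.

[7; 1,1,1,1,1,1,14] for √58; ℓ=7 ⇒ convergent index 13
i=0: a=7 ⇒ p=7, q=1
i=1: a=1 ⇒ p=8, q=1
…
i=3: a=1 ⇒ p=23, q=3
…
i=8: a=1 ⇒ p=1546, q=203
i=9: a=1 ⇒ p=2993, q=393
i=10: a=1 ⇒ p=4539, q=596
i=11: a=1 ⇒ p=7532, q=989
i=12: a=1 ⇒ p=12071, q=1585
i=13: a=1 ⇒ p=19603, q=2574
(x₁, y₁) = (19603, 2574);  19603² − 58·2574² = 1 ✓

19603 2574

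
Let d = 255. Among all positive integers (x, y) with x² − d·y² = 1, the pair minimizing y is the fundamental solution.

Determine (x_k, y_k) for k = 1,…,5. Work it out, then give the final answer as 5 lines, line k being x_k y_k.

16 1
511 32
16336 1023
522241 32704
16695376 1045505

√255 = [15; 1,30, …], period ℓ=2 (even) → k=1
i=0: a=15 ⇒ p=15, q=1
i=1: a=1 ⇒ p=16, q=1
→ (16, 1).  Check: 16²=256, 255·1²=255, difference 1.
k=2:  x_2 = 16·16+255·1·1 = 511,  y_2 = 16·1+1·16 = 32
k=3:  x_3 = 16·511+255·1·32 = 16336,  y_3 = 16·32+1·511 = 1023
k=4:  x_4 = 16·16336+255·1·1023 = 522241,  y_4 = 16·1023+1·16336 = 32704
k=5:  x_5 = 16·522241+255·1·32704 = 16695376,  y_5 = 16·32704+1·522241 = 1045505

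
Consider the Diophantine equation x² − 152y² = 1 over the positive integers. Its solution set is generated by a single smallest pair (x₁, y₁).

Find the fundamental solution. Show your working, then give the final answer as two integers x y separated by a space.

37 3

√152 → a₀=12, period (3,24); ℓ=2 even so k=1
step 0: (12, 1)  from 12·(1,0) + (0,1)
step 1: (37, 3)  from 3·(12,1) + (1,0)
(x₁, y₁) = (37, 3);  37² − 152·3² = 1 ✓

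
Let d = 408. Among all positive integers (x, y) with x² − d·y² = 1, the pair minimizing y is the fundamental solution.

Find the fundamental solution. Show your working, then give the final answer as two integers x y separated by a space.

d=408: √d = [20; 5,40] (ℓ=2, even), read p_1/q_1
step 0: (20, 1)  from 20·(1,0) + (0,1)
step 1: (101, 5)  from 5·(20,1) + (1,0)
(x₁, y₁) = (101, 5);  101² − 408·5² = 1 ✓

101 5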